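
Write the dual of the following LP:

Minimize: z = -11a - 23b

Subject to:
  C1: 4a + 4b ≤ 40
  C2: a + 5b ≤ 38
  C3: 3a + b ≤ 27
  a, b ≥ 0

Primal min cᵀx s.t. Ax ≤ b, x ≥ 0  →  Dual max −bᵀy s.t. Aᵀy ≥ −c, y ≥ 0.

Maximize: z = -40y1 - 38y2 - 27y3

Subject to:
  4y1 + y2 + 3y3 ≥ 11
  4y1 + 5y2 + y3 ≥ 23
  y1, y2, y3 ≥ 0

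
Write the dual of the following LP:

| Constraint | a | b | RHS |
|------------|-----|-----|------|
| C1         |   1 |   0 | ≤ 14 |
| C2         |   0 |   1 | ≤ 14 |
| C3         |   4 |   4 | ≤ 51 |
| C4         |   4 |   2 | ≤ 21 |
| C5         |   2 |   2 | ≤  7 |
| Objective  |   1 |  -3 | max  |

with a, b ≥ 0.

Primal max cᵀx s.t. Ax ≤ b, x ≥ 0  →  Dual min bᵀy s.t. Aᵀy ≥ c, y ≥ 0.

Minimize: z = 14y1 + 14y2 + 51y3 + 21y4 + 7y5

Subject to:
  y1 + 4y3 + 4y4 + 2y5 ≥ 1
  y2 + 4y3 + 2y4 + 2y5 ≥ -3
  y1, y2, y3, y4, y5 ≥ 0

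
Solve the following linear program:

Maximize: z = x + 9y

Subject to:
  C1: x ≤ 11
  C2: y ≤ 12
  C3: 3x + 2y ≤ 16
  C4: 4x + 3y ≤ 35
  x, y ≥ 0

Evaluate the objective at each vertex of the feasible region:
  z(0, 0) = 0
  z(5.333, 0) = 5.333
  z(0, 8) = 72  ←
The maximum is at x = 0, y = 8.

x = 0, y = 8, z = 72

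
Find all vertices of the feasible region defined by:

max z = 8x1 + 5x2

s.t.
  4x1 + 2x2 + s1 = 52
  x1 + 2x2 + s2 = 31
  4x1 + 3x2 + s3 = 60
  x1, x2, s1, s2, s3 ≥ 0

(0, 0), (13, 0), (9, 8), (5.4, 12.8), (0, 15.5)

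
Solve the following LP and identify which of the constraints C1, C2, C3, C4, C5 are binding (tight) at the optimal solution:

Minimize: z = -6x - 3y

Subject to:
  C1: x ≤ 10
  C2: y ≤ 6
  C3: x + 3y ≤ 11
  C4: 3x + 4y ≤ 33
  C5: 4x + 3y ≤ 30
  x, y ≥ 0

At x = 7.5, y = 0, compute slack b - a·x for each constraint:
  C1: 10 − 7.5 = 2.5  (slack)
  C2: 6 − 0 = 6  (slack)
  C3: 11 − 7.5 = 3.5  (slack)
  C4: 33 − 22.5 = 10.5  (slack)
  C5: 30 − 30 = 0  (binding)

Optimal: x = 7.5, y = 0
Binding: C5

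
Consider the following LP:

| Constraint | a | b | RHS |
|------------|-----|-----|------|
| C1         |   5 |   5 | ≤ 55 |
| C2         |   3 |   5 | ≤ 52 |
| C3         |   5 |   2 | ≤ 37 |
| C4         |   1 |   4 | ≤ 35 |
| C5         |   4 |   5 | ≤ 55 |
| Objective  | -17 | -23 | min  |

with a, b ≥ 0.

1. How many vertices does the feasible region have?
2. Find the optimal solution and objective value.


1. 5
2. a = 3, b = 8, z = -235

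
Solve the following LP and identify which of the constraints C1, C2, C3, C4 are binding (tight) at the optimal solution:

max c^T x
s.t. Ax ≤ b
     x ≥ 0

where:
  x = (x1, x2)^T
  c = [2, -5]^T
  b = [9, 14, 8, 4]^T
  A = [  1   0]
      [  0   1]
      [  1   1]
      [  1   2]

At x1 = 4, x2 = 0, compute slack b - a·x for each constraint:
  C1: 9 − 4 = 5  (slack)
  C2: 14 − 0 = 14  (slack)
  C3: 8 − 4 = 4  (slack)
  C4: 4 − 4 = 0  (binding)

Optimal: x1 = 4, x2 = 0
Binding: C4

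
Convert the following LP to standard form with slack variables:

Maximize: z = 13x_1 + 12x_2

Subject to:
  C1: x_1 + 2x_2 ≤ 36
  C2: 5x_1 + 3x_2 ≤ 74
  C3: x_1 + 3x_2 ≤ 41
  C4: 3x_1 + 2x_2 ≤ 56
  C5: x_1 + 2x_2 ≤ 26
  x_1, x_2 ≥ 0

max z = 13x_1 + 12x_2

s.t.
  x_1 + 2x_2 + s1 = 36
  5x_1 + 3x_2 + s2 = 74
  x_1 + 3x_2 + s3 = 41
  3x_1 + 2x_2 + s4 = 56
  x_1 + 2x_2 + s5 = 26
  x_1, x_2, s1, s2, s3, s4, s5 ≥ 0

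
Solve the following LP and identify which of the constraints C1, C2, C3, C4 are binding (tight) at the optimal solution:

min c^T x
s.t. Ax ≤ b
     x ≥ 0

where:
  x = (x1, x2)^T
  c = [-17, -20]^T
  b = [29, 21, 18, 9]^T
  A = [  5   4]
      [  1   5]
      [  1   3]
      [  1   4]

At x1 = 5, x2 = 1, compute slack b - a·x for each constraint:
  C1: 29 − 29 = 0  (binding)
  C2: 21 − 10 = 11  (slack)
  C3: 18 − 8 = 10  (slack)
  C4: 9 − 9 = 0  (binding)

Optimal: x1 = 5, x2 = 1
Binding: C1, C4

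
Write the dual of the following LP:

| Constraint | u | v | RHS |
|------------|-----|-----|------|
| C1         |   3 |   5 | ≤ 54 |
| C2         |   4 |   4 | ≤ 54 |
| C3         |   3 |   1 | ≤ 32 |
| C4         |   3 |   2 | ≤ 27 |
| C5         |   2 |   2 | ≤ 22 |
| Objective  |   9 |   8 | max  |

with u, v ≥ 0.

Primal max cᵀx s.t. Ax ≤ b, x ≥ 0  →  Dual min bᵀy s.t. Aᵀy ≥ c, y ≥ 0.

Minimize: z = 54y1 + 54y2 + 32y3 + 27y4 + 22y5

Subject to:
  3y1 + 4y2 + 3y3 + 3y4 + 2y5 ≥ 9
  5y1 + 4y2 + y3 + 2y4 + 2y5 ≥ 8
  y1, y2, y3, y4, y5 ≥ 0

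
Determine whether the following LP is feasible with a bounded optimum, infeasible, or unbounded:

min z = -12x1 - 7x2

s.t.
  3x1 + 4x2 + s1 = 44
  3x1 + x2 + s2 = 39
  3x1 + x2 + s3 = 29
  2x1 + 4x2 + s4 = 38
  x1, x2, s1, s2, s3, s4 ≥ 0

Feasible with a bounded optimal solution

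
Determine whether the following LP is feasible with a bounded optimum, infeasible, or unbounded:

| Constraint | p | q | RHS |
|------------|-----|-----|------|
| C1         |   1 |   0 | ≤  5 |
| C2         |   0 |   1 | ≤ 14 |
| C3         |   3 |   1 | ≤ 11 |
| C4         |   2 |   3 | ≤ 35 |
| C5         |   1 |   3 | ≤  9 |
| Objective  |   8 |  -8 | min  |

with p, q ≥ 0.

Feasible with a bounded optimal solution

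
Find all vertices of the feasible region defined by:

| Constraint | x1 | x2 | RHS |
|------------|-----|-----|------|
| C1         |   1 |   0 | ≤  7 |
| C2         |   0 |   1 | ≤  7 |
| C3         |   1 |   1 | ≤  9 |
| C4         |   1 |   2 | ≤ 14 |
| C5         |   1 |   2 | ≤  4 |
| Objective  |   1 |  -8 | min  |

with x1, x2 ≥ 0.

(0, 0), (4, 0), (0, 2)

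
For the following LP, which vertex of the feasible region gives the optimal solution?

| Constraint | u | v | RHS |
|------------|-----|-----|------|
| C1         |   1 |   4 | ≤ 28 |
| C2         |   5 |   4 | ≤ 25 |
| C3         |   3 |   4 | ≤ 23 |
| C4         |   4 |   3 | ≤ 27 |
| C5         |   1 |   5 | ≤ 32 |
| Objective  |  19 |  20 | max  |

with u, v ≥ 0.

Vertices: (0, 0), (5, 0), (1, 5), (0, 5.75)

Evaluate the objective at each vertex of the feasible region:
  z(0, 0) = 0
  z(5, 0) = 95
  z(1, 5) = 119  ←
  z(0, 5.75) = 115
The maximum is at u = 1, v = 5.

(1, 5)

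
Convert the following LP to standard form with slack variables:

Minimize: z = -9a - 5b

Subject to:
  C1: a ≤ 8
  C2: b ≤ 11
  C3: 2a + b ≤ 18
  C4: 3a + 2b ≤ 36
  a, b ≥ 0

min z = -9a - 5b

s.t.
  a + s1 = 8
  b + s2 = 11
  2a + b + s3 = 18
  3a + 2b + s4 = 36
  a, b, s1, s2, s3, s4 ≥ 0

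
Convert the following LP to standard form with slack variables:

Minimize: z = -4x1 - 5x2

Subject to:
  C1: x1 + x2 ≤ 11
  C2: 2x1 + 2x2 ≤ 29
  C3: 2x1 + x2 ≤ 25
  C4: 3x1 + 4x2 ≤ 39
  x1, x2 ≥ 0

min z = -4x1 - 5x2

s.t.
  x1 + x2 + s1 = 11
  2x1 + 2x2 + s2 = 29
  2x1 + x2 + s3 = 25
  3x1 + 4x2 + s4 = 39
  x1, x2, s1, s2, s3, s4 ≥ 0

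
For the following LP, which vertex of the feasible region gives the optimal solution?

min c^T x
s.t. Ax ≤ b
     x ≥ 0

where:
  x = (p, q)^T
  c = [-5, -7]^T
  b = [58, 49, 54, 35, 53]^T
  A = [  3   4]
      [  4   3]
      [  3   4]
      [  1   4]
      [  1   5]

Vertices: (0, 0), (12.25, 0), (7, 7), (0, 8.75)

Evaluate the objective at each vertex of the feasible region:
  z(0, 0) = 0
  z(12.25, 0) = -61.25
  z(7, 7) = -84  ←
  z(0, 8.75) = -61.25
The minimum is at p = 7, q = 7.

(7, 7)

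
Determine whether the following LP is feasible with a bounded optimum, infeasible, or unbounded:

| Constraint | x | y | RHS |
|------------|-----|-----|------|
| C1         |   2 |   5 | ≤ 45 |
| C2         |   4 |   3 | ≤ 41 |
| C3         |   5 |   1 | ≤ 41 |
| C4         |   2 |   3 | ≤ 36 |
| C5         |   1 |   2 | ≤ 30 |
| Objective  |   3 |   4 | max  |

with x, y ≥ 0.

Feasible with a bounded optimal solution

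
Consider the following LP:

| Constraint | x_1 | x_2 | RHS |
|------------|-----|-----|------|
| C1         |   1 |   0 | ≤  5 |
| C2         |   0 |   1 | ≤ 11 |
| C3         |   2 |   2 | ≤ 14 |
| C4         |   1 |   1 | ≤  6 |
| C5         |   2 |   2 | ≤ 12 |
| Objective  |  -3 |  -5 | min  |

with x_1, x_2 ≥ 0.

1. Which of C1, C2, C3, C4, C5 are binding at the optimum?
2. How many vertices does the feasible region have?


1. C4, C5
2. 4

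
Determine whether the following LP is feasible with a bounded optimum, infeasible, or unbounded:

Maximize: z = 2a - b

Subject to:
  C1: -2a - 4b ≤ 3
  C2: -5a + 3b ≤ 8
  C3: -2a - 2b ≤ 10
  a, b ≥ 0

Unbounded (objective can increase without bound)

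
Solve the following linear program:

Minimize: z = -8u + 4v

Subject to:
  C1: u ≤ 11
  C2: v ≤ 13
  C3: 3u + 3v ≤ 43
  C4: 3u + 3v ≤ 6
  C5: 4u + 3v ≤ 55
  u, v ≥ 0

Evaluate the objective at each vertex of the feasible region:
  z(0, 0) = 0
  z(2, 0) = -16  ←
  z(0, 2) = 8
The minimum is at u = 2, v = 0.

u = 2, v = 0, z = -16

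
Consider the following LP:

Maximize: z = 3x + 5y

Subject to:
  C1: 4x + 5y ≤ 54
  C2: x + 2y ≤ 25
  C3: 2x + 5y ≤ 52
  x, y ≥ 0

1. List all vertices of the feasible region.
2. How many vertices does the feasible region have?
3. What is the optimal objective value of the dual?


1. (0, 0), (13.5, 0), (1, 10), (0, 10.4)
2. 4
3. 53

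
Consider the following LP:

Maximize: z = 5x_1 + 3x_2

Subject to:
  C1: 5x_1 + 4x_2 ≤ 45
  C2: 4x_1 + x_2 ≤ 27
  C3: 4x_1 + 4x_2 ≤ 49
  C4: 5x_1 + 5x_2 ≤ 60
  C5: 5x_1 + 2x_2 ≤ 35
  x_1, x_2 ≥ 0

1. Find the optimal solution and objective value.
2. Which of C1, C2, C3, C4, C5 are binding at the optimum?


1. x_1 = 5, x_2 = 5, z = 40
2. C1, C5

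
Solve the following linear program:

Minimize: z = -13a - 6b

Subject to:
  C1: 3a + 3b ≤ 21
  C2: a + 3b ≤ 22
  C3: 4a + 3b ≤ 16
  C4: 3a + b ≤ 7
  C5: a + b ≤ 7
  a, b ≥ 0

Evaluate the objective at each vertex of the feasible region:
  z(0, 0) = 0
  z(2.333, 0) = -30.33
  z(1, 4) = -37  ←
  z(0, 5.333) = -32
The minimum is at a = 1, b = 4.

a = 1, b = 4, z = -37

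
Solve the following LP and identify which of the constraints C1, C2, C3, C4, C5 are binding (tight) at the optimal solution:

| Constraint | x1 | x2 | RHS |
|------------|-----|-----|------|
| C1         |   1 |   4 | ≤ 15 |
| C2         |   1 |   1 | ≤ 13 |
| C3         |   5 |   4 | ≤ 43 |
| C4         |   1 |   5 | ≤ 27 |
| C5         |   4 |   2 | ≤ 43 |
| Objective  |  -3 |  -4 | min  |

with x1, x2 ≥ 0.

At x1 = 7, x2 = 2, compute slack b - a·x for each constraint:
  C1: 15 − 15 = 0  (binding)
  C2: 13 − 9 = 4  (slack)
  C3: 43 − 43 = 0  (binding)
  C4: 27 − 17 = 10  (slack)
  C5: 43 − 32 = 11  (slack)

Optimal: x1 = 7, x2 = 2
Binding: C1, C3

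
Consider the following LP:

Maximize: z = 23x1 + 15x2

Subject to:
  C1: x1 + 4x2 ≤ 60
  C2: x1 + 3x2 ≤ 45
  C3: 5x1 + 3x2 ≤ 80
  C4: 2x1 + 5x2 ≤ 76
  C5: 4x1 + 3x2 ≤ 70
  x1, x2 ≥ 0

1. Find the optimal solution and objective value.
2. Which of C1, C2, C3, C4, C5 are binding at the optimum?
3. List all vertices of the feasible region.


1. x1 = 10, x2 = 10, z = 380
2. C3, C5
3. (0, 0), (16, 0), (10, 10), (8.714, 11.71), (3, 14), (0, 15)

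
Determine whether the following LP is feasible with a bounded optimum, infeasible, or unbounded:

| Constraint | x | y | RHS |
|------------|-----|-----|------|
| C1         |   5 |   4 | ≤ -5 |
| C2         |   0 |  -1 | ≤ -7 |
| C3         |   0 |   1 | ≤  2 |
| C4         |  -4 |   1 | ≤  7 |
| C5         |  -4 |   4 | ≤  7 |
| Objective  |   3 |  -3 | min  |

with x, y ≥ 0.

Infeasible (no feasible solution exists)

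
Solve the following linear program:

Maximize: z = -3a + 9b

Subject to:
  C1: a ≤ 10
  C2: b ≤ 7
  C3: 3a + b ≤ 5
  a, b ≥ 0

Evaluate the objective at each vertex of the feasible region:
  z(0, 0) = 0
  z(1.667, 0) = -5
  z(0, 5) = 45  ←
The maximum is at a = 0, b = 5.

a = 0, b = 5, z = 45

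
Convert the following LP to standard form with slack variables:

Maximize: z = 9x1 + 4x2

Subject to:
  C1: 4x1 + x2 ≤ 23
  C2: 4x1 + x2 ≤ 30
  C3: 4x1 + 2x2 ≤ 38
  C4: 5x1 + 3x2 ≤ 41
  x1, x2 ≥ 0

max z = 9x1 + 4x2

s.t.
  4x1 + x2 + s1 = 23
  4x1 + x2 + s2 = 30
  4x1 + 2x2 + s3 = 38
  5x1 + 3x2 + s4 = 41
  x1, x2, s1, s2, s3, s4 ≥ 0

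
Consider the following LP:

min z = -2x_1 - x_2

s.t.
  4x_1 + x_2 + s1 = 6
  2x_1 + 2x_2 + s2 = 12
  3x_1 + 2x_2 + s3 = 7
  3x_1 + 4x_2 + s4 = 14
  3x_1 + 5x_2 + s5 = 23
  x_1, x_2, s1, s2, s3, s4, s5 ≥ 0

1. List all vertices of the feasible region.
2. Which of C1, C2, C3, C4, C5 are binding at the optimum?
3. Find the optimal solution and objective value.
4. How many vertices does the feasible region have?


1. (0, 0), (1.5, 0), (1, 2), (0, 3.5)
2. C1, C3
3. x_1 = 1, x_2 = 2, z = -4
4. 4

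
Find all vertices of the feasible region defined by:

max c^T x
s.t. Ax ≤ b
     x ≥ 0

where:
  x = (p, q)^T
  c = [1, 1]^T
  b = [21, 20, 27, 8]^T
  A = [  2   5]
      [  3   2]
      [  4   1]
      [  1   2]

(0, 0), (6.667, 0), (6, 1), (0, 4)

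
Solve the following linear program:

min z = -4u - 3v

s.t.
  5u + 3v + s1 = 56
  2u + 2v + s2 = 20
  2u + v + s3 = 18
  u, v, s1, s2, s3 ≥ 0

Evaluate the objective at each vertex of the feasible region:
  z(0, 0) = 0
  z(9, 0) = -36
  z(8, 2) = -38  ←
  z(0, 10) = -30
The minimum is at u = 8, v = 2.

u = 8, v = 2, z = -38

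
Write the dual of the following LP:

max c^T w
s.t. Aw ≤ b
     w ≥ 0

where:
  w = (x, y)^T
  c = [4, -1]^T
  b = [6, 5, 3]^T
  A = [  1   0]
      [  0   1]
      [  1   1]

Primal max cᵀx s.t. Ax ≤ b, x ≥ 0  →  Dual min bᵀy s.t. Aᵀy ≥ c, y ≥ 0.

Minimize: z = 6y1 + 5y2 + 3y3

Subject to:
  y1 + y3 ≥ 4
  y2 + y3 ≥ -1
  y1, y2, y3 ≥ 0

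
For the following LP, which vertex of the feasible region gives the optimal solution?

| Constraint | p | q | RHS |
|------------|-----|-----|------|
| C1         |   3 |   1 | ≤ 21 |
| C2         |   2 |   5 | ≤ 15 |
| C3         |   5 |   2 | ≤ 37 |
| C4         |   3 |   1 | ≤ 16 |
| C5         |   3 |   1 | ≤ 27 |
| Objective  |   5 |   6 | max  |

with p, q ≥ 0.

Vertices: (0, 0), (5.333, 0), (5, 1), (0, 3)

Evaluate the objective at each vertex of the feasible region:
  z(0, 0) = 0
  z(5.333, 0) = 26.67
  z(5, 1) = 31  ←
  z(0, 3) = 18
The maximum is at p = 5, q = 1.

(5, 1)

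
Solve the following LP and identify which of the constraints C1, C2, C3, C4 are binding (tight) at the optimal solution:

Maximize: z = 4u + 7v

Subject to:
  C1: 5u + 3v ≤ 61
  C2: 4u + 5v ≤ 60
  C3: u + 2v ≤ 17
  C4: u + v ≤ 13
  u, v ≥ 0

At u = 9, v = 4, compute slack b - a·x for each constraint:
  C1: 61 − 57 = 4  (slack)
  C2: 60 − 56 = 4  (slack)
  C3: 17 − 17 = 0  (binding)
  C4: 13 − 13 = 0  (binding)

Optimal: u = 9, v = 4
Binding: C3, C4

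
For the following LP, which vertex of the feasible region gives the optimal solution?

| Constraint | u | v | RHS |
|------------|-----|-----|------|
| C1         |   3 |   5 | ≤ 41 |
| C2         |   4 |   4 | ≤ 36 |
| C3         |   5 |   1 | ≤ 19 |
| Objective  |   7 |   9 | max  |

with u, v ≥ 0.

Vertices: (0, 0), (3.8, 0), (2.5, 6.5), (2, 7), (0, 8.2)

Evaluate the objective at each vertex of the feasible region:
  z(0, 0) = 0
  z(3.8, 0) = 26.6
  z(2.5, 6.5) = 76
  z(2, 7) = 77  ←
  z(0, 8.2) = 73.8
The maximum is at u = 2, v = 7.

(2, 7)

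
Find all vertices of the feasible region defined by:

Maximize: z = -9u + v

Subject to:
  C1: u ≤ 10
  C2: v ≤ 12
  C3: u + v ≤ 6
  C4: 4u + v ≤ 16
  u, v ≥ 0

(0, 0), (4, 0), (3.333, 2.667), (0, 6)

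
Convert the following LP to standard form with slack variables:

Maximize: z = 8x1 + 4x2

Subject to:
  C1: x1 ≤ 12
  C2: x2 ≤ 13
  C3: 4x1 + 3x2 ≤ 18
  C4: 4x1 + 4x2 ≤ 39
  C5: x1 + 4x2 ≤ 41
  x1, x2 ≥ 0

max z = 8x1 + 4x2

s.t.
  x1 + s1 = 12
  x2 + s2 = 13
  4x1 + 3x2 + s3 = 18
  4x1 + 4x2 + s4 = 39
  x1 + 4x2 + s5 = 41
  x1, x2, s1, s2, s3, s4, s5 ≥ 0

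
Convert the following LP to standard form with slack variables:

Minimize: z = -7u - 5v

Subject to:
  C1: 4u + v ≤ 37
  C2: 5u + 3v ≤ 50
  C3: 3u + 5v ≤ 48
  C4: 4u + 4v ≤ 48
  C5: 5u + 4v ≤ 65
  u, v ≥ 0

min z = -7u - 5v

s.t.
  4u + v + s1 = 37
  5u + 3v + s2 = 50
  3u + 5v + s3 = 48
  4u + 4v + s4 = 48
  5u + 4v + s5 = 65
  u, v, s1, s2, s3, s4, s5 ≥ 0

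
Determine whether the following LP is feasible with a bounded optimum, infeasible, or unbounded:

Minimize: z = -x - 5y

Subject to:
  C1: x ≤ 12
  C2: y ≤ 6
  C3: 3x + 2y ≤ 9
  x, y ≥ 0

Feasible with a bounded optimal solution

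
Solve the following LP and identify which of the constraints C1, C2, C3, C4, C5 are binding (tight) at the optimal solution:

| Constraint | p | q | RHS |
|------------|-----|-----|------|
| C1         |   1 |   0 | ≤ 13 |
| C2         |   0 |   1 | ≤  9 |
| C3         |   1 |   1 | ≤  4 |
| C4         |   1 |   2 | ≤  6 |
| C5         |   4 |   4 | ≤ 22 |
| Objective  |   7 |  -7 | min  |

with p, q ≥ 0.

At p = 0, q = 3, compute slack b - a·x for each constraint:
  C1: 13 − 0 = 13  (slack)
  C2: 9 − 3 = 6  (slack)
  C3: 4 − 3 = 1  (slack)
  C4: 6 − 6 = 0  (binding)
  C5: 22 − 12 = 10  (slack)

Optimal: p = 0, q = 3
Binding: C4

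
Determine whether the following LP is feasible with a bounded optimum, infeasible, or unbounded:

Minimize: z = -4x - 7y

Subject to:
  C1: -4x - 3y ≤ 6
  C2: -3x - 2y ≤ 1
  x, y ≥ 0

Unbounded (objective can decrease without bound)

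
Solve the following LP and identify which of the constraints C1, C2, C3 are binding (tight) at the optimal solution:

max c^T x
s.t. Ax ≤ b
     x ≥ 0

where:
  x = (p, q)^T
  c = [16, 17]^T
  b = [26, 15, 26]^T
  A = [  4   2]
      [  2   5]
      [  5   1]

At p = 5, q = 1, compute slack b - a·x for each constraint:
  C1: 26 − 22 = 4  (slack)
  C2: 15 − 15 = 0  (binding)
  C3: 26 − 26 = 0  (binding)

Optimal: p = 5, q = 1
Binding: C2, C3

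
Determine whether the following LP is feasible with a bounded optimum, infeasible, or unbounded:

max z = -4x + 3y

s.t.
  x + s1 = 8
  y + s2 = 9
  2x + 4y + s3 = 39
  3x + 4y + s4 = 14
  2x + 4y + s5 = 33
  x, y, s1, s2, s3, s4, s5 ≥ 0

Feasible with a bounded optimal solution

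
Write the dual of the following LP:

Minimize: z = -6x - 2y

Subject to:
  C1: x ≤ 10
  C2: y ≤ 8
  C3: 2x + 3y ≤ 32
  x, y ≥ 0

Primal min cᵀx s.t. Ax ≤ b, x ≥ 0  →  Dual max −bᵀy s.t. Aᵀy ≥ −c, y ≥ 0.

Maximize: z = -10y1 - 8y2 - 32y3

Subject to:
  y1 + 2y3 ≥ 6
  y2 + 3y3 ≥ 2
  y1, y2, y3 ≥ 0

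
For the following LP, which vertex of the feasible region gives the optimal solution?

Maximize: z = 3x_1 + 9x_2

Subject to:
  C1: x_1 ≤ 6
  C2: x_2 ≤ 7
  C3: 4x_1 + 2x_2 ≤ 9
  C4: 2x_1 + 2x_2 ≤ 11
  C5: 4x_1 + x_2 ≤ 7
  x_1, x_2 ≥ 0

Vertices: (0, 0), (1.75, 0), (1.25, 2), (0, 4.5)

Evaluate the objective at each vertex of the feasible region:
  z(0, 0) = 0
  z(1.75, 0) = 5.25
  z(1.25, 2) = 21.75
  z(0, 4.5) = 40.5  ←
The maximum is at x_1 = 0, x_2 = 4.5.

(0, 4.5)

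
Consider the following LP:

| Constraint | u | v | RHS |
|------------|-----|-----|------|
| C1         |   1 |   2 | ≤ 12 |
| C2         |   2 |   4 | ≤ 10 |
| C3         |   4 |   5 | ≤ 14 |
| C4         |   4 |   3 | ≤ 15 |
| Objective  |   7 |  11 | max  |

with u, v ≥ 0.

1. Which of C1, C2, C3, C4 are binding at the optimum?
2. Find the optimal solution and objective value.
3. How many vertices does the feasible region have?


1. C2, C3
2. u = 1, v = 2, z = 29
3. 4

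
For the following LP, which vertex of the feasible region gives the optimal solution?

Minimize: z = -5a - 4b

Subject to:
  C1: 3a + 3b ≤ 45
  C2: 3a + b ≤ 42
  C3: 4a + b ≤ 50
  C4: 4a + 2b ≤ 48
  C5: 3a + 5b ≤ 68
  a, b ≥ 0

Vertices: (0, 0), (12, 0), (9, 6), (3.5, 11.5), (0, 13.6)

Evaluate the objective at each vertex of the feasible region:
  z(0, 0) = 0
  z(12, 0) = -60
  z(9, 6) = -69  ←
  z(3.5, 11.5) = -63.5
  z(0, 13.6) = -54.4
The minimum is at a = 9, b = 6.

(9, 6)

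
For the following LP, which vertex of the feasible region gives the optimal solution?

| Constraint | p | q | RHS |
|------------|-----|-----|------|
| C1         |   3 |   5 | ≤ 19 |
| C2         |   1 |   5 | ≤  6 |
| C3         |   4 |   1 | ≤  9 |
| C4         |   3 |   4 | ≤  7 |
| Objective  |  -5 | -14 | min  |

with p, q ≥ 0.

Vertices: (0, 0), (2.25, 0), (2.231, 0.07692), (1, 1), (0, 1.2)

Evaluate the objective at each vertex of the feasible region:
  z(0, 0) = 0
  z(2.25, 0) = -11.25
  z(2.231, 0.07692) = -12.23
  z(1, 1) = -19  ←
  z(0, 1.2) = -16.8
The minimum is at p = 1, q = 1.

(1, 1)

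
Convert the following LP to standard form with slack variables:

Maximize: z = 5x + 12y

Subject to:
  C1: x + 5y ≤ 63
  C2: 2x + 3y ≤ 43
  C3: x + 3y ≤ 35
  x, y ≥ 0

max z = 5x + 12y

s.t.
  x + 5y + s1 = 63
  2x + 3y + s2 = 43
  x + 3y + s3 = 35
  x, y, s1, s2, s3 ≥ 0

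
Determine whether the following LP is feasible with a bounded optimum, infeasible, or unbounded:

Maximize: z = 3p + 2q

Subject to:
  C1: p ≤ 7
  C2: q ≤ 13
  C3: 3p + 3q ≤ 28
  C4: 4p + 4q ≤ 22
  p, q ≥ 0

Feasible with a bounded optimal solution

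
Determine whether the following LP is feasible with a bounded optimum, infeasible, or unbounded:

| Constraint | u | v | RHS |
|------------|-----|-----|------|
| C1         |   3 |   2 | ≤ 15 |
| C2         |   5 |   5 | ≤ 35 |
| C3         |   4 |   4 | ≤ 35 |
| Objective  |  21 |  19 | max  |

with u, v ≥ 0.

Feasible with a bounded optimal solution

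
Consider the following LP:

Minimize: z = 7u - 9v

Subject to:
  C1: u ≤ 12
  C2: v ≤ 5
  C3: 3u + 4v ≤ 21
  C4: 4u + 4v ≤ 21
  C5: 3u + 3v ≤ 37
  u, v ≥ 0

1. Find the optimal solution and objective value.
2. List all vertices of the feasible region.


1. u = 0, v = 5, z = -45
2. (0, 0), (5.25, 0), (0.25, 5), (0, 5)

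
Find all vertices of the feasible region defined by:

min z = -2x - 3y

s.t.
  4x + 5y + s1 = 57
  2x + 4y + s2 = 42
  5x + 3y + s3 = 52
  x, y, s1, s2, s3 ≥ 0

(0, 0), (10.4, 0), (6.846, 5.923), (3, 9), (0, 10.5)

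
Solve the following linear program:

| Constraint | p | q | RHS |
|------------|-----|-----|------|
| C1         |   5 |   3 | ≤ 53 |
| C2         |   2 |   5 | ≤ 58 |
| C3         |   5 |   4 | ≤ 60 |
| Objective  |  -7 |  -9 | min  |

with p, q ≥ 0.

Evaluate the objective at each vertex of the feasible region:
  z(0, 0) = 0
  z(10.6, 0) = -74.2
  z(6.4, 7) = -107.8
  z(4, 10) = -118  ←
  z(0, 11.6) = -104.4
The minimum is at p = 4, q = 10.

p = 4, q = 10, z = -118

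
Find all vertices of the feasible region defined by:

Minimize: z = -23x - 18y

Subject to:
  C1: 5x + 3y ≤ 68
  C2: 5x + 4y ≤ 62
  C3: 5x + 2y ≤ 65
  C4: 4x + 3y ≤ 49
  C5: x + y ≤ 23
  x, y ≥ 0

(0, 0), (12.25, 0), (10, 3), (0, 15.5)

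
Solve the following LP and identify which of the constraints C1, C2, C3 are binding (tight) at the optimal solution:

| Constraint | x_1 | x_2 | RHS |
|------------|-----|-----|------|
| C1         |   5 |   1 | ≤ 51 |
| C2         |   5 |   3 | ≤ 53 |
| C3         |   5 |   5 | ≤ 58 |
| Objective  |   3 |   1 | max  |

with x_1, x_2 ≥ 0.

At x_1 = 10, x_2 = 1, compute slack b - a·x for each constraint:
  C1: 51 − 51 = 0  (binding)
  C2: 53 − 53 = 0  (binding)
  C3: 58 − 55 = 3  (slack)

Optimal: x_1 = 10, x_2 = 1
Binding: C1, C2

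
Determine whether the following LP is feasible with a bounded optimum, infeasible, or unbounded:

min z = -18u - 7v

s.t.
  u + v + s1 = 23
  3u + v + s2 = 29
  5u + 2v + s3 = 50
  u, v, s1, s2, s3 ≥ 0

Feasible with a bounded optimal solution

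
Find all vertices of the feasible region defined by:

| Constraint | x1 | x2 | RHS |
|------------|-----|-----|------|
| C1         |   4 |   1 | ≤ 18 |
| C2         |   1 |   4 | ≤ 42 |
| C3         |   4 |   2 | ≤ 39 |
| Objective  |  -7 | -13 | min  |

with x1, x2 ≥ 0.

(0, 0), (4.5, 0), (2, 10), (0, 10.5)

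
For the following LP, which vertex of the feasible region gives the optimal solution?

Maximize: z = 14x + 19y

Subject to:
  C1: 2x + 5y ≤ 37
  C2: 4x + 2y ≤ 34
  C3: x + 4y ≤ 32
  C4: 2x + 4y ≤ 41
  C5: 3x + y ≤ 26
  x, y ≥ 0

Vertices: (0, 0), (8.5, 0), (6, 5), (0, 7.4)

Evaluate the objective at each vertex of the feasible region:
  z(0, 0) = 0
  z(8.5, 0) = 119
  z(6, 5) = 179  ←
  z(0, 7.4) = 140.6
The maximum is at x = 6, y = 5.

(6, 5)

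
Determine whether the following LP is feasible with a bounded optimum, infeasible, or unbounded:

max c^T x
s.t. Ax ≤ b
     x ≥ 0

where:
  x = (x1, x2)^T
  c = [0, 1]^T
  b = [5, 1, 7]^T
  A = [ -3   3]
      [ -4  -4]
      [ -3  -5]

Unbounded (objective can increase without bound)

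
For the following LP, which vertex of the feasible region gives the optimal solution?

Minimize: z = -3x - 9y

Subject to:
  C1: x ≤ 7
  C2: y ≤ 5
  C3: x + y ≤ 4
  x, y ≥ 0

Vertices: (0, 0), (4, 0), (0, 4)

Evaluate the objective at each vertex of the feasible region:
  z(0, 0) = 0
  z(4, 0) = -12
  z(0, 4) = -36  ←
The minimum is at x = 0, y = 4.

(0, 4)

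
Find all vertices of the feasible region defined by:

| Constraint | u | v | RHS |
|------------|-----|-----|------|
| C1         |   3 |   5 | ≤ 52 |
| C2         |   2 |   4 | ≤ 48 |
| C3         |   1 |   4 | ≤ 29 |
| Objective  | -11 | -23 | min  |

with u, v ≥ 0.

(0, 0), (17.33, 0), (9, 5), (0, 7.25)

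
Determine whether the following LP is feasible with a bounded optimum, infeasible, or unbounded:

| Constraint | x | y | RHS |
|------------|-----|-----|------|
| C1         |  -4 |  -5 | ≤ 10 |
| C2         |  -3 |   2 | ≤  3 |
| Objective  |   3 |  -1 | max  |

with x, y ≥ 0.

Unbounded (objective can increase without bound)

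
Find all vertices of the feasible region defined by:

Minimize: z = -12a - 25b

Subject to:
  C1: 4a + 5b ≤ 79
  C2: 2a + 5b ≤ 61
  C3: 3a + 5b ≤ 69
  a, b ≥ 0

(0, 0), (19.75, 0), (10, 7.8), (8, 9), (0, 12.2)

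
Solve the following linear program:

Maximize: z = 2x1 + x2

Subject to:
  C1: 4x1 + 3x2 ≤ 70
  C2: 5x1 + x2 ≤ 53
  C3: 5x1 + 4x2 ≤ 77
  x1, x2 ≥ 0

Evaluate the objective at each vertex of the feasible region:
  z(0, 0) = 0
  z(10.6, 0) = 21.2
  z(9, 8) = 26  ←
  z(0, 19.25) = 19.25
The maximum is at x1 = 9, x2 = 8.

x1 = 9, x2 = 8, z = 26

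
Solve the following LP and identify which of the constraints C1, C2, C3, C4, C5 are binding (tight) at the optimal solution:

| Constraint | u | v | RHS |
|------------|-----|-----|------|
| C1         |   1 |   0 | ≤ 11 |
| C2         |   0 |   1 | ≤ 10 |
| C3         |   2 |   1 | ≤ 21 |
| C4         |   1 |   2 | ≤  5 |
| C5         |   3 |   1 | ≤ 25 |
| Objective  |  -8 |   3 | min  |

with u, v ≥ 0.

At u = 5, v = 0, compute slack b - a·x for each constraint:
  C1: 11 − 5 = 6  (slack)
  C2: 10 − 0 = 10  (slack)
  C3: 21 − 10 = 11  (slack)
  C4: 5 − 5 = 0  (binding)
  C5: 25 − 15 = 10  (slack)

Optimal: u = 5, v = 0
Binding: C4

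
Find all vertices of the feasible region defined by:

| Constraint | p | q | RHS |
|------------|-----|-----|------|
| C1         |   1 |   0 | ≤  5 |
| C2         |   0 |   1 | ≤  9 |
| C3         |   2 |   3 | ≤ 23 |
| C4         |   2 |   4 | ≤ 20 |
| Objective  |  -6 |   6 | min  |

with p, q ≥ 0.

(0, 0), (5, 0), (5, 2.5), (0, 5)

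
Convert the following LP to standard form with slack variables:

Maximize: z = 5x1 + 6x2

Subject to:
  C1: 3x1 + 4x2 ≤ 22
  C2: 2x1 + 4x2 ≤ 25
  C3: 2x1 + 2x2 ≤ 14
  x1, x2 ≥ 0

max z = 5x1 + 6x2

s.t.
  3x1 + 4x2 + s1 = 22
  2x1 + 4x2 + s2 = 25
  2x1 + 2x2 + s3 = 14
  x1, x2, s1, s2, s3 ≥ 0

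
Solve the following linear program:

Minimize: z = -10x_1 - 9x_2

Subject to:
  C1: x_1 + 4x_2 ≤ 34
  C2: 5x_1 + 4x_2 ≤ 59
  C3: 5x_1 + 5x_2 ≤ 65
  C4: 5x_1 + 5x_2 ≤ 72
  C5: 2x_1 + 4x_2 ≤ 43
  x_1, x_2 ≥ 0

Evaluate the objective at each vertex of the feasible region:
  z(0, 0) = 0
  z(11.8, 0) = -118
  z(7, 6) = -124  ←
  z(6, 7) = -123
  z(0, 8.5) = -76.5
The minimum is at x_1 = 7, x_2 = 6.

x_1 = 7, x_2 = 6, z = -124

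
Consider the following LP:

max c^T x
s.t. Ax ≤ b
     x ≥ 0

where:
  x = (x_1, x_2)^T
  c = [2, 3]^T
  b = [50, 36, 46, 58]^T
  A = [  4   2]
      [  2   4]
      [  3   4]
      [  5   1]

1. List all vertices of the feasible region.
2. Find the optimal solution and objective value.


1. (0, 0), (11.6, 0), (11, 3), (10.8, 3.4), (10, 4), (0, 9)
2. x_1 = 10, x_2 = 4, z = 32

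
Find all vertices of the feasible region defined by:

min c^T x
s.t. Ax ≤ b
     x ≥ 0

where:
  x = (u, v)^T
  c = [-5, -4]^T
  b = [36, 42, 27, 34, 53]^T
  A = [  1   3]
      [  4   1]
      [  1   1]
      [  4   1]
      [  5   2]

(0, 0), (8.5, 0), (6, 10), (0, 12)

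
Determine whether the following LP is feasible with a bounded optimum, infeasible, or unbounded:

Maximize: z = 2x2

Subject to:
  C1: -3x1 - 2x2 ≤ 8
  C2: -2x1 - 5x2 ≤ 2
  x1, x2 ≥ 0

Unbounded (objective can increase without bound)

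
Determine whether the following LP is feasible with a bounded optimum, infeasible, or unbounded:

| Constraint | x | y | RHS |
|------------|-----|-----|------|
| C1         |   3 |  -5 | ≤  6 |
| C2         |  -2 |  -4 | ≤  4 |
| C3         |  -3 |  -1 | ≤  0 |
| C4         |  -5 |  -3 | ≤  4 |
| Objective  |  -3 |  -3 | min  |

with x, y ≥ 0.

Unbounded (objective can decrease without bound)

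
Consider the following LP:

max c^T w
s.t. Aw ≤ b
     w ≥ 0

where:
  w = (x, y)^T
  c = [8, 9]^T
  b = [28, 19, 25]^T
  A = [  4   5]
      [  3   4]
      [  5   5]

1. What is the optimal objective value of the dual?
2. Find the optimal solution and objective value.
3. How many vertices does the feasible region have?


1. 44
2. x = 1, y = 4, z = 44
3. 4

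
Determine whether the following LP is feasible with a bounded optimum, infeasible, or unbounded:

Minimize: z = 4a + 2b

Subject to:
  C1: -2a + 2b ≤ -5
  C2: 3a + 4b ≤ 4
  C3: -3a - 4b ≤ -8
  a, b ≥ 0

Infeasible (no feasible solution exists)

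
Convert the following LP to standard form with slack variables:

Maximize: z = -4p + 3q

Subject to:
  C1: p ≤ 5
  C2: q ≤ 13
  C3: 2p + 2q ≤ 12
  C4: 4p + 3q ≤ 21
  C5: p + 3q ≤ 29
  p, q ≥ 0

max z = -4p + 3q

s.t.
  p + s1 = 5
  q + s2 = 13
  2p + 2q + s3 = 12
  4p + 3q + s4 = 21
  p + 3q + s5 = 29
  p, q, s1, s2, s3, s4, s5 ≥ 0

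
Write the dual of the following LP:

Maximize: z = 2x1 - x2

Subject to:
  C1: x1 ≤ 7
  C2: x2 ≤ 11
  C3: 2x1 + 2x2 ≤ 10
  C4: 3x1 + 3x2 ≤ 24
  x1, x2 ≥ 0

Primal max cᵀx s.t. Ax ≤ b, x ≥ 0  →  Dual min bᵀy s.t. Aᵀy ≥ c, y ≥ 0.

Minimize: z = 7y1 + 11y2 + 10y3 + 24y4

Subject to:
  y1 + 2y3 + 3y4 ≥ 2
  y2 + 2y3 + 3y4 ≥ -1
  y1, y2, y3, y4 ≥ 0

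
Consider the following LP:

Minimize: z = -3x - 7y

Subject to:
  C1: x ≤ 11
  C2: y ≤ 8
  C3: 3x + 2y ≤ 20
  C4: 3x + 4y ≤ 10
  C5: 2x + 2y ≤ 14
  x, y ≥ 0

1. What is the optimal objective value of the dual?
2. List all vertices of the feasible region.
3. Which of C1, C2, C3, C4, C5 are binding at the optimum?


1. -17.5
2. (0, 0), (3.333, 0), (0, 2.5)
3. C4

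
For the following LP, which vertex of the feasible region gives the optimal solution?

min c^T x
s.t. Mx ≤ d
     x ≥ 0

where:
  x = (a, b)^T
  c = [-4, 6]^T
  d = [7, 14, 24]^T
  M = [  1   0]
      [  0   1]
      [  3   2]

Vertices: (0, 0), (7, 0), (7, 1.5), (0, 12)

Evaluate the objective at each vertex of the feasible region:
  z(0, 0) = 0
  z(7, 0) = -28  ←
  z(7, 1.5) = -19
  z(0, 12) = 72
The minimum is at a = 7, b = 0.

(7, 0)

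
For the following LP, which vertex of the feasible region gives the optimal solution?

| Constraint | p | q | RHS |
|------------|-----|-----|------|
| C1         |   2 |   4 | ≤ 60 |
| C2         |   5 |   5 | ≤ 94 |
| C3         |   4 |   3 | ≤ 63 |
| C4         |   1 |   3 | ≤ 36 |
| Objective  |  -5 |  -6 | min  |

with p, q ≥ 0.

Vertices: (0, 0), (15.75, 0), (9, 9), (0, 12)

Evaluate the objective at each vertex of the feasible region:
  z(0, 0) = 0
  z(15.75, 0) = -78.75
  z(9, 9) = -99  ←
  z(0, 12) = -72
The minimum is at p = 9, q = 9.

(9, 9)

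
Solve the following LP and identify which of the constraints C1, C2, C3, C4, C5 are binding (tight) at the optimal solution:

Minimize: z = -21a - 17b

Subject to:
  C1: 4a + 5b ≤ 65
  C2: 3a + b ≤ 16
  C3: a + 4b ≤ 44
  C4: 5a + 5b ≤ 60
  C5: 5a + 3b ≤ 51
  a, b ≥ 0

At a = 2, b = 10, compute slack b - a·x for each constraint:
  C1: 65 − 58 = 7  (slack)
  C2: 16 − 16 = 0  (binding)
  C3: 44 − 42 = 2  (slack)
  C4: 60 − 60 = 0  (binding)
  C5: 51 − 40 = 11  (slack)

Optimal: a = 2, b = 10
Binding: C2, C4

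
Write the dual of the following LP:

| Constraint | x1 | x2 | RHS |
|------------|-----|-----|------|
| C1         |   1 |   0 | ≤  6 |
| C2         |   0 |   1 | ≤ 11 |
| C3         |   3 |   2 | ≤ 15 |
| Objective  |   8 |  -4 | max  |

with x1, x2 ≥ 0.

Primal max cᵀx s.t. Ax ≤ b, x ≥ 0  →  Dual min bᵀy s.t. Aᵀy ≥ c, y ≥ 0.

Minimize: z = 6y1 + 11y2 + 15y3

Subject to:
  y1 + 3y3 ≥ 8
  y2 + 2y3 ≥ -4
  y1, y2, y3 ≥ 0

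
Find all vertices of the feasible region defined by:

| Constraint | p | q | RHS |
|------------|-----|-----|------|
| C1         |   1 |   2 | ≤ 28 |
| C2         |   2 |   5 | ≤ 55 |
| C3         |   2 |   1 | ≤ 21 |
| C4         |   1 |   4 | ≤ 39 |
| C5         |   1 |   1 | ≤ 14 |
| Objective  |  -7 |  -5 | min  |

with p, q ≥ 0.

(0, 0), (10.5, 0), (7, 7), (5.667, 8.333), (0, 9.75)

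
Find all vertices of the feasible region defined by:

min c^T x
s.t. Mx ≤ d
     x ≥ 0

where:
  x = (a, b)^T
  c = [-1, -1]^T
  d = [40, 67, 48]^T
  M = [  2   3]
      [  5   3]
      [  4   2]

(0, 0), (12, 0), (8, 8), (0, 13.33)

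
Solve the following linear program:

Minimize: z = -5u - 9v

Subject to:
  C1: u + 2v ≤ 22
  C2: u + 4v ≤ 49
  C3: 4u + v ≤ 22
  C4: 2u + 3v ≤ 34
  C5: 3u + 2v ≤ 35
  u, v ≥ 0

Evaluate the objective at each vertex of the feasible region:
  z(0, 0) = 0
  z(5.5, 0) = -27.5
  z(3.2, 9.2) = -98.8
  z(2, 10) = -100  ←
  z(0, 11) = -99
The minimum is at u = 2, v = 10.

u = 2, v = 10, z = -100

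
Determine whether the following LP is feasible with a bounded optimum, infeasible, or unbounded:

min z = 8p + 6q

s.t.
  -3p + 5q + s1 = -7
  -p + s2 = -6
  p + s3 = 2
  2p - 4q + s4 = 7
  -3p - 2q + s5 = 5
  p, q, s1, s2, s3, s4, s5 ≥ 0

Infeasible (no feasible solution exists)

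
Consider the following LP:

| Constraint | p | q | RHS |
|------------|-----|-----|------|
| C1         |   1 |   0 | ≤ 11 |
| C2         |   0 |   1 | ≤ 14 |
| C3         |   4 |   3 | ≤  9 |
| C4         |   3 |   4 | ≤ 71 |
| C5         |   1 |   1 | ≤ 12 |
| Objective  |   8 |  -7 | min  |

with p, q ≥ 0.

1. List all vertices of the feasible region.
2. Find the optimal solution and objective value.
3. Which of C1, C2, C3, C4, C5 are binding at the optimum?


1. (0, 0), (2.25, 0), (0, 3)
2. p = 0, q = 3, z = -21
3. C3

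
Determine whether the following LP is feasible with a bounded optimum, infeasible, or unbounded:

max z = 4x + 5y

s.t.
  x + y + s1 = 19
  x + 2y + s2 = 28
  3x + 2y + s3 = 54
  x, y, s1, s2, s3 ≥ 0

Feasible with a bounded optimal solution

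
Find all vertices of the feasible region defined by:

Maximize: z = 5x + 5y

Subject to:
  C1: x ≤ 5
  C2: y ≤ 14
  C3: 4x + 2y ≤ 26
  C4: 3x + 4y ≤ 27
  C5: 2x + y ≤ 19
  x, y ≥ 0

(0, 0), (5, 0), (5, 3), (0, 6.75)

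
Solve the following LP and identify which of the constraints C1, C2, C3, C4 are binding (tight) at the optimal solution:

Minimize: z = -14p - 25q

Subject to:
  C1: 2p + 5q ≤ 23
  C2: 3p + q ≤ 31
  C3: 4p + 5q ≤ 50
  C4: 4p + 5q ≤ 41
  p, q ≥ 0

At p = 9, q = 1, compute slack b - a·x for each constraint:
  C1: 23 − 23 = 0  (binding)
  C2: 31 − 28 = 3  (slack)
  C3: 50 − 41 = 9  (slack)
  C4: 41 − 41 = 0  (binding)

Optimal: p = 9, q = 1
Binding: C1, C4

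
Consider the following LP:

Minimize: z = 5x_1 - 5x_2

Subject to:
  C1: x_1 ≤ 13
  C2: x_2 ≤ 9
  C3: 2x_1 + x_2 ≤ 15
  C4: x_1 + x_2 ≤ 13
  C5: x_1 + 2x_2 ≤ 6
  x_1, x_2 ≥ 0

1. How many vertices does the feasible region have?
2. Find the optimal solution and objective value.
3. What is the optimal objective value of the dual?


1. 3
2. x_1 = 0, x_2 = 3, z = -15
3. -15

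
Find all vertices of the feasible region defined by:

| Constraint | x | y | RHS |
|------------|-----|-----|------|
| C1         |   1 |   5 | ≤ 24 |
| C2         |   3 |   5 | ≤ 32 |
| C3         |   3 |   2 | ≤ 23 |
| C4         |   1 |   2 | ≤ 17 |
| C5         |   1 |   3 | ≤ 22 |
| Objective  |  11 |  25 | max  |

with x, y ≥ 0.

(0, 0), (7.667, 0), (5.667, 3), (4, 4), (0, 4.8)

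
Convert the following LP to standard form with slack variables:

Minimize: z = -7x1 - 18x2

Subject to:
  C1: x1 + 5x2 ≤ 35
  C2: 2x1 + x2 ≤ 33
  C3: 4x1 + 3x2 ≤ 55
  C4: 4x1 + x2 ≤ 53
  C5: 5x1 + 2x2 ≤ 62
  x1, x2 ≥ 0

min z = -7x1 - 18x2

s.t.
  x1 + 5x2 + s1 = 35
  2x1 + x2 + s2 = 33
  4x1 + 3x2 + s3 = 55
  4x1 + x2 + s4 = 53
  5x1 + 2x2 + s5 = 62
  x1, x2, s1, s2, s3, s4, s5 ≥ 0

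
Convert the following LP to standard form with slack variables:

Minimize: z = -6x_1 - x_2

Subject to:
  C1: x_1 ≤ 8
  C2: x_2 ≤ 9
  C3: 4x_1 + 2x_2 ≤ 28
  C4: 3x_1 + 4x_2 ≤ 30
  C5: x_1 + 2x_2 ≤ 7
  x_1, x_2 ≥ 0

min z = -6x_1 - x_2

s.t.
  x_1 + s1 = 8
  x_2 + s2 = 9
  4x_1 + 2x_2 + s3 = 28
  3x_1 + 4x_2 + s4 = 30
  x_1 + 2x_2 + s5 = 7
  x_1, x_2, s1, s2, s3, s4, s5 ≥ 0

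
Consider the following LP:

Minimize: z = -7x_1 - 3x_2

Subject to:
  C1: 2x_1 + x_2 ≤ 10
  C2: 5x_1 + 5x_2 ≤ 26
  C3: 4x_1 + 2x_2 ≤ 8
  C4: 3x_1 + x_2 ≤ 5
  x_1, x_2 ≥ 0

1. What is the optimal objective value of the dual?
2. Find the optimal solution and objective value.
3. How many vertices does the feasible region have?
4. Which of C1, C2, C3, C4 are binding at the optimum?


1. -13
2. x_1 = 1, x_2 = 2, z = -13
3. 4
4. C3, C4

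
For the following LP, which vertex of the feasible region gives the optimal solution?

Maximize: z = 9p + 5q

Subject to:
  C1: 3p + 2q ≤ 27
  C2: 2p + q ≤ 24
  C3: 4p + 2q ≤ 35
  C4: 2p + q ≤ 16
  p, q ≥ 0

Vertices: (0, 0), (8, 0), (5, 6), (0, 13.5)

Evaluate the objective at each vertex of the feasible region:
  z(0, 0) = 0
  z(8, 0) = 72
  z(5, 6) = 75  ←
  z(0, 13.5) = 67.5
The maximum is at p = 5, q = 6.

(5, 6)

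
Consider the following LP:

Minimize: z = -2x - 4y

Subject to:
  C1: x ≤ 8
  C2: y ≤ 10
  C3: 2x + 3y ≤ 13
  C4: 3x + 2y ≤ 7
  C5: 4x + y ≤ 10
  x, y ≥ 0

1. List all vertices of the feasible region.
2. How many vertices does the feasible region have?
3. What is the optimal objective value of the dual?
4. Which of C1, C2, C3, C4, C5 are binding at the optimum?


1. (0, 0), (2.333, 0), (0, 3.5)
2. 3
3. -14
4. C4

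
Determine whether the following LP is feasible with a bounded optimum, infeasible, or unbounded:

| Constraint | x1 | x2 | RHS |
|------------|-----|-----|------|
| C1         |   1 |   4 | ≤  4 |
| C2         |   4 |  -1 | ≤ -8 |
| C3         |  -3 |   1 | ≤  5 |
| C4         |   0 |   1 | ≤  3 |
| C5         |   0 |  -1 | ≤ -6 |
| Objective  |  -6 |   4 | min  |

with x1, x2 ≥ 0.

Infeasible (no feasible solution exists)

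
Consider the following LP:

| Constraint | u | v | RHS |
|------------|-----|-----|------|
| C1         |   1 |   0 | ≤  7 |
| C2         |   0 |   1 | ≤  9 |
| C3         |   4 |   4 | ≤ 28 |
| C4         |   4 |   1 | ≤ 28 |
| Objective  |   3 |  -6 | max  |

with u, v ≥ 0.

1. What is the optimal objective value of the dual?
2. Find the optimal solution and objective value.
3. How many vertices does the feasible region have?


1. 21
2. u = 7, v = 0, z = 21
3. 3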